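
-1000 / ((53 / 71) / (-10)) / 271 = 710000 / 14363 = 49.43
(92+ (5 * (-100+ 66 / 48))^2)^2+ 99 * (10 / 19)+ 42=4605429995353459 / 77824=59177503024.18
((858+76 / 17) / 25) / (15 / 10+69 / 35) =205268 / 20655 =9.94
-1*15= -15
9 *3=27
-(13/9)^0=-1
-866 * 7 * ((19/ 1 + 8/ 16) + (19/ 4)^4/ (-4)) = 334479943/ 512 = 653281.14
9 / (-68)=-9 / 68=-0.13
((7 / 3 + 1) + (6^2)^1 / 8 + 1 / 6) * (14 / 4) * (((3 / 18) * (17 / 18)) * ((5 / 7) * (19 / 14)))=4.27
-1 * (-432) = 432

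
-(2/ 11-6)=64/ 11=5.82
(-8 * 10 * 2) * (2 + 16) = -2880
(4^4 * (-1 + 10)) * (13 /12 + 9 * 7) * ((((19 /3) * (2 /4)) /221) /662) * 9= 2103984 /73151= 28.76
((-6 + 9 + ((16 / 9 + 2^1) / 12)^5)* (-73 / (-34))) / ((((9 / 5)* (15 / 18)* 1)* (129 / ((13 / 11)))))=1308590267621 / 33229313621856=0.04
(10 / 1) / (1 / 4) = 40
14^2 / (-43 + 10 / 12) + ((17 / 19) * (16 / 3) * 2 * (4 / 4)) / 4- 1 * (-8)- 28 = -321044 / 14421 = -22.26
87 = 87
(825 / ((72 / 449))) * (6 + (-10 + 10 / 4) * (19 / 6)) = -8766725 / 96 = -91320.05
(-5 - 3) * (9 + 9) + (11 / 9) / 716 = -927925 / 6444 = -144.00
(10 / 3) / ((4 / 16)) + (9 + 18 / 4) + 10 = 221 / 6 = 36.83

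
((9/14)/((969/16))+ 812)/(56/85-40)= -2294945/111188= -20.64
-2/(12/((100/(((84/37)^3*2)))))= -1266325/1778112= -0.71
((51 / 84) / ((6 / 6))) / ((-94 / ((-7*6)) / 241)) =12291 / 188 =65.38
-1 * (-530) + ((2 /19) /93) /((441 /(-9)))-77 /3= 43666691 /86583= 504.33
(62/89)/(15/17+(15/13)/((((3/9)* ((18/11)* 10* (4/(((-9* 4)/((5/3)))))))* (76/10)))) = 2082704/2188599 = 0.95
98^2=9604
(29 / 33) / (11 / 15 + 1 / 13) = 1885 / 1738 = 1.08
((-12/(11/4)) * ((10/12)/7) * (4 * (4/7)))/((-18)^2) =-160/43659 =-0.00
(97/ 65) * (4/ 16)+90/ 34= 13349/ 4420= 3.02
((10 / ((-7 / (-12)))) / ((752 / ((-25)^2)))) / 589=9375 / 387562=0.02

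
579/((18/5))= 965/6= 160.83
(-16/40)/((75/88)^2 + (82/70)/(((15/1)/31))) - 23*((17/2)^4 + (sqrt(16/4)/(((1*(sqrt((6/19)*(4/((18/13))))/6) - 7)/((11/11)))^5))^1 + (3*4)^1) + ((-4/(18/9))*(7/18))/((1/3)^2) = -481710516541841860700795790132921/4002760982306940005497931168 + 3589299749162979*sqrt(741)/312819592061937132832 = -120344.56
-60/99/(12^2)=-0.00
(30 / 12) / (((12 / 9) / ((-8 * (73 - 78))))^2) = 2250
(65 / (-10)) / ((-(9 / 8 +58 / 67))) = 3484 / 1067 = 3.27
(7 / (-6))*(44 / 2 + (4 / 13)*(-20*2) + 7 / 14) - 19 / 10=-10757 / 780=-13.79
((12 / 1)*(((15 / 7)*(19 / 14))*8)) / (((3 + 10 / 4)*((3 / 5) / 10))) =846.01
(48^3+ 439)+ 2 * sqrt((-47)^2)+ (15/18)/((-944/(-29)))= 629412145/5664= 111125.03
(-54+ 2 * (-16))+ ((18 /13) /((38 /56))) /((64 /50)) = -83393 /988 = -84.41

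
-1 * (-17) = 17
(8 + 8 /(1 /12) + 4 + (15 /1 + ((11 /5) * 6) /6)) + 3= 641 /5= 128.20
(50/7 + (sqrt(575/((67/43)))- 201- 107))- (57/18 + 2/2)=-12811/42 + 5 * sqrt(66263)/67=-285.81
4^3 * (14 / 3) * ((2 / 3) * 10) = 17920 / 9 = 1991.11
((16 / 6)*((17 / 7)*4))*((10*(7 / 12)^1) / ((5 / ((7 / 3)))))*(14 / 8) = 3332 / 27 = 123.41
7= 7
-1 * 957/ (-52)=957/ 52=18.40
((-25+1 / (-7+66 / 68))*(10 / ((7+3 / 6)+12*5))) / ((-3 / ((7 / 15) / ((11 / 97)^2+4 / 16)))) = 5436595472 / 2464098975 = 2.21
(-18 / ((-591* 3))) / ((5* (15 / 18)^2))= 72 / 24625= 0.00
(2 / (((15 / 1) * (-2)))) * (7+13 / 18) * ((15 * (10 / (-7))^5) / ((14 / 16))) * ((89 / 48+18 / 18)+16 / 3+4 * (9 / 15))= 84095000 / 151263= 555.95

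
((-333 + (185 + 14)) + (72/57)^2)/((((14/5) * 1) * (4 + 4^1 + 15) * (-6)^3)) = 119495/12554136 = 0.01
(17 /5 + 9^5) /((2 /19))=2804989 /5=560997.80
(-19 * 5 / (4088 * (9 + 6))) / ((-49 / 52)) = 247 / 150234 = 0.00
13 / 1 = 13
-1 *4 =-4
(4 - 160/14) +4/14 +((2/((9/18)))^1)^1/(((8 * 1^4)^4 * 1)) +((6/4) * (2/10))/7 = -36347/5120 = -7.10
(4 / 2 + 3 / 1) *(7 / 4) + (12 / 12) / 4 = 9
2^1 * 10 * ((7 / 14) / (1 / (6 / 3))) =20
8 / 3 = 2.67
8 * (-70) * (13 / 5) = -1456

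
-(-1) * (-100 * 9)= -900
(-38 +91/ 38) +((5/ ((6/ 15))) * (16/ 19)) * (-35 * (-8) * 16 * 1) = 1790647/ 38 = 47122.29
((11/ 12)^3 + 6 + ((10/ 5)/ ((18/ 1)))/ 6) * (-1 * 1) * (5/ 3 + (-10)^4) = -351988655/ 5184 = -67899.05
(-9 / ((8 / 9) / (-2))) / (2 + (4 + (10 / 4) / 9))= 729 / 226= 3.23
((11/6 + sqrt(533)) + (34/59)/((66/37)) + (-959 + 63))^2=1346982924213/1684804 - 1160209 * sqrt(533)/649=758217.43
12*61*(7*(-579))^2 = 12024424188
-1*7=-7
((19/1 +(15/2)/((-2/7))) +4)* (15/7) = -195/28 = -6.96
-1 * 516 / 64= -129 / 16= -8.06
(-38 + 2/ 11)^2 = 173056/ 121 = 1430.21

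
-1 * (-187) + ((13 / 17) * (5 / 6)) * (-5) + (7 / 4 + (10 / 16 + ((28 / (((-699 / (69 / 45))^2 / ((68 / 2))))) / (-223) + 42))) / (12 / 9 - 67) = 40096271965581463 / 218940251416200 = 183.14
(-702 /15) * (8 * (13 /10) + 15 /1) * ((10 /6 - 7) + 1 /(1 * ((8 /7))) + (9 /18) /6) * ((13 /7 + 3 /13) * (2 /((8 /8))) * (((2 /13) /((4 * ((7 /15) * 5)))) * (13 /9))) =7239 /14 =517.07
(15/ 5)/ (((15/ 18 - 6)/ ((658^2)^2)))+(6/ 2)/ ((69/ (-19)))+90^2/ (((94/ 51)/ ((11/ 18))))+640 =-3647554253191786/ 33511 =-108846475879.32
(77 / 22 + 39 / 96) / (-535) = -0.01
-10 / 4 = -5 / 2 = -2.50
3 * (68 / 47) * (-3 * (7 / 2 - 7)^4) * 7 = -2571471 / 188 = -13678.04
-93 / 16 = -5.81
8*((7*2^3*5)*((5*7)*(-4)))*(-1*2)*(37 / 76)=5801600 / 19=305347.37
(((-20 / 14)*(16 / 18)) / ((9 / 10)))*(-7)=800 / 81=9.88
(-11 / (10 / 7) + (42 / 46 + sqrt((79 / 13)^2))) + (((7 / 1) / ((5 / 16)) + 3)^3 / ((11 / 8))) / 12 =2448114593 / 2466750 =992.45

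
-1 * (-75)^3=421875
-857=-857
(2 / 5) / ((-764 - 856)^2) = 1 / 6561000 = 0.00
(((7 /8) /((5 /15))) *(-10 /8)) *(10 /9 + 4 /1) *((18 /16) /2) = -2415 /256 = -9.43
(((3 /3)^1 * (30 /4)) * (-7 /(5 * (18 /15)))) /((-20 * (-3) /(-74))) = 259 /24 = 10.79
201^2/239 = 40401/239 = 169.04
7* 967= 6769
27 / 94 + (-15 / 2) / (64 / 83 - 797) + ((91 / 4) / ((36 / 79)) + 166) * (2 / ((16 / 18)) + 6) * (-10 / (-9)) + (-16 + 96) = 614139819907 / 298184544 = 2059.60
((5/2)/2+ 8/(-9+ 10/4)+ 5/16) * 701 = 48369/208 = 232.54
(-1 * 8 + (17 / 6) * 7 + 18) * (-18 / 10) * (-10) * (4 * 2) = 4296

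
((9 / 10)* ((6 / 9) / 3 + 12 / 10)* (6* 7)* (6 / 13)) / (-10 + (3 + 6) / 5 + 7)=-1344 / 65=-20.68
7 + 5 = 12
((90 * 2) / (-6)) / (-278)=15 / 139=0.11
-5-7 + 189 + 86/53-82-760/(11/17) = -628429/583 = -1077.92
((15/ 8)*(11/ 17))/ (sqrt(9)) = 0.40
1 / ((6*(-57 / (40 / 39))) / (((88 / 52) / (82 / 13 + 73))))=-440 / 6875739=-0.00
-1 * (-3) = 3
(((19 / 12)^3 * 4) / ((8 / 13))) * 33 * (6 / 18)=980837 / 3456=283.81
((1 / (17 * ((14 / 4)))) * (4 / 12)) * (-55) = -0.31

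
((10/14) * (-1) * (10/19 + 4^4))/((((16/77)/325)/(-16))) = 87122750/19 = 4585407.89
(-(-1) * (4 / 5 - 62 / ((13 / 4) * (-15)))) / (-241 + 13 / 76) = -30704 / 3569085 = -0.01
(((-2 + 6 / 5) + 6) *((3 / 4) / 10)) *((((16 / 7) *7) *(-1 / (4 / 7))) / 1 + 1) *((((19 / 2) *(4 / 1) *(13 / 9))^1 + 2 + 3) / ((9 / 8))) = -14014 / 25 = -560.56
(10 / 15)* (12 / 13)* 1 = 8 / 13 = 0.62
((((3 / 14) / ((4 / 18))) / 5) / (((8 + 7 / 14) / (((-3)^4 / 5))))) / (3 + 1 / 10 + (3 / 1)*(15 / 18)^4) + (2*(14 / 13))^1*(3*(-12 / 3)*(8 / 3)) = -5229630424 / 75965435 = -68.84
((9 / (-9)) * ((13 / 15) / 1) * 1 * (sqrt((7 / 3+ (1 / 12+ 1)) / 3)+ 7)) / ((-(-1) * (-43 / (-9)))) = -273 / 215- 13 * sqrt(41) / 430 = -1.46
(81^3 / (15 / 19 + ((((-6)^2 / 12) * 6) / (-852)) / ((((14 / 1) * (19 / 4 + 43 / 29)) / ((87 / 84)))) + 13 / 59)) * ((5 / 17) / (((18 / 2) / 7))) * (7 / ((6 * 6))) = 503607224111985 / 21507884509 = 23415.01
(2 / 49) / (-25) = -2 / 1225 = -0.00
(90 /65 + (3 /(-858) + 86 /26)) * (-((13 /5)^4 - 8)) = -31595301 /178750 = -176.76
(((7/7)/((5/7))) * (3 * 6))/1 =126/5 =25.20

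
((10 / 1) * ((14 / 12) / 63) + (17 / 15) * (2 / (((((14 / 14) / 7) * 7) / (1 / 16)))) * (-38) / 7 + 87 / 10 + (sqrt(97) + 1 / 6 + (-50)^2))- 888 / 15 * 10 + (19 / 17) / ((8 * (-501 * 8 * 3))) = sqrt(97) + 329030967781 / 171702720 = 1926.13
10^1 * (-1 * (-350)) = 3500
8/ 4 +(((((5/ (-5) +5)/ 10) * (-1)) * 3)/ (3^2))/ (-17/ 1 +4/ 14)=3524/ 1755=2.01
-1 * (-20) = 20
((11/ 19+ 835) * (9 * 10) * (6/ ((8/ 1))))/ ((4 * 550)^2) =107163/ 9196000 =0.01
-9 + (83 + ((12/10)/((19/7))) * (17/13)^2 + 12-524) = -437.24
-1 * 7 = -7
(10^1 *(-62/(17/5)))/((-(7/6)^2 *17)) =111600/14161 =7.88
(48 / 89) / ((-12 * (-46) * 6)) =1 / 6141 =0.00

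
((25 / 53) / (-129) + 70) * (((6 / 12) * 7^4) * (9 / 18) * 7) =8043241955 / 27348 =294107.14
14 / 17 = 0.82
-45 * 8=-360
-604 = -604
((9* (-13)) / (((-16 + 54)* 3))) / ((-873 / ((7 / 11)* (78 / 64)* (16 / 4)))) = 1183 / 324368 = 0.00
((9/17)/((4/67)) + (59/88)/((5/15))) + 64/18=194347/13464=14.43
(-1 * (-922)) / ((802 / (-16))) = -18.39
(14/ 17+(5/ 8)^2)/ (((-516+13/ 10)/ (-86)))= 284015/ 1399984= 0.20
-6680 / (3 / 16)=-106880 / 3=-35626.67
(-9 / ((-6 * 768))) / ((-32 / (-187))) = 187 / 16384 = 0.01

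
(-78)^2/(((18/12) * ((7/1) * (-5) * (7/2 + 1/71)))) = -575952/17465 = -32.98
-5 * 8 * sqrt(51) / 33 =-40 * sqrt(51) / 33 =-8.66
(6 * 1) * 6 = 36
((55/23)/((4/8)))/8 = 55/92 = 0.60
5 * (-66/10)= -33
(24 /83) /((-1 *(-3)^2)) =-8 /249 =-0.03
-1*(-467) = 467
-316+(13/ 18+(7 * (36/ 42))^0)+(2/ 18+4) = -1861/ 6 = -310.17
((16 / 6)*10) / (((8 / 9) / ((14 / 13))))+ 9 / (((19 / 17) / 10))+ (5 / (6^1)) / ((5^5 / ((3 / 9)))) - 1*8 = 291307747 / 2778750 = 104.83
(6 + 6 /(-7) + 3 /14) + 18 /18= 89 /14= 6.36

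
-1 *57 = -57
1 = 1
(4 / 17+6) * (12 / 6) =12.47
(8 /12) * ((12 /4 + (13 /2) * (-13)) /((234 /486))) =-1467 /13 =-112.85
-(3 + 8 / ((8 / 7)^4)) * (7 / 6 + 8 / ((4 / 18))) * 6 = -877951 / 512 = -1714.75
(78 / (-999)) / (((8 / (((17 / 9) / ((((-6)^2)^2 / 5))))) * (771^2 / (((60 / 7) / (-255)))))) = 65 / 16162127949744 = 0.00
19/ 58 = 0.33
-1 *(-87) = 87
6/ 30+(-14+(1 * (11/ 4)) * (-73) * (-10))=19937/ 10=1993.70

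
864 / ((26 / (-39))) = -1296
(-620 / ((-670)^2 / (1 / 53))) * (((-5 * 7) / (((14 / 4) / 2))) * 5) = 620 / 237917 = 0.00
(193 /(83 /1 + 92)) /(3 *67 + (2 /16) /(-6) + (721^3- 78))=9264 /3148366065425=0.00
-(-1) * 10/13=10/13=0.77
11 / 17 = 0.65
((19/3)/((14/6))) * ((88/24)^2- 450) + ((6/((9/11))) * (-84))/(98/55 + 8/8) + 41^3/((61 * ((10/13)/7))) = 5798311111/653310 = 8875.28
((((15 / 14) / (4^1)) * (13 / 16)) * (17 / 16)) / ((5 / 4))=663 / 3584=0.18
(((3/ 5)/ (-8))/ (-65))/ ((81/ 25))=1/ 2808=0.00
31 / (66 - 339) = -31 / 273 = -0.11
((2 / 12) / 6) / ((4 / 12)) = 1 / 12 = 0.08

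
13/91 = 1/7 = 0.14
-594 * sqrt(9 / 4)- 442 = -1333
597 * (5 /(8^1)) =2985 /8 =373.12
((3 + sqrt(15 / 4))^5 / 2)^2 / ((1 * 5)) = 429688.86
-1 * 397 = -397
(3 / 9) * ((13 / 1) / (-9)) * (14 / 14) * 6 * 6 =-52 / 3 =-17.33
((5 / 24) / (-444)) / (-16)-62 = -10570747 / 170496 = -62.00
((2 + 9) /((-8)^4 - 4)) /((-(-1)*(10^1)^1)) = 1 /3720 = 0.00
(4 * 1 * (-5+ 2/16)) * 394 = -7683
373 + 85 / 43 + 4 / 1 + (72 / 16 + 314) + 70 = 66003 / 86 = 767.48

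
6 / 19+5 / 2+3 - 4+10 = 449 / 38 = 11.82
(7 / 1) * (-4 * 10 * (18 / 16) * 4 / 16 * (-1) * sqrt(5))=315 * sqrt(5) / 4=176.09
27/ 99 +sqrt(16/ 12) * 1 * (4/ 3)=3/ 11 +8 * sqrt(3)/ 9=1.81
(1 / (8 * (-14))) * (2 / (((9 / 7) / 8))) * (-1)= 1 / 9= 0.11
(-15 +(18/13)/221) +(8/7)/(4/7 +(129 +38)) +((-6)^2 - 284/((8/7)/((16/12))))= -61516955/198237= -310.32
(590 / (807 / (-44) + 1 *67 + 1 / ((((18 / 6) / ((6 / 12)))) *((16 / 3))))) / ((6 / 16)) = 1661440 / 51417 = 32.31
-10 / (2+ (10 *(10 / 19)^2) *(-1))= 1805 / 139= 12.99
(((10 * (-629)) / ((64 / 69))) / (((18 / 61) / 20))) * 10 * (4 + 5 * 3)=-2095906625 / 24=-87329442.71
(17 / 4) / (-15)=-17 / 60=-0.28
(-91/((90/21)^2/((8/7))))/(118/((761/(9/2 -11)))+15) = -484757/1197900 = -0.40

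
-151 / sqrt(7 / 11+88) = -16.04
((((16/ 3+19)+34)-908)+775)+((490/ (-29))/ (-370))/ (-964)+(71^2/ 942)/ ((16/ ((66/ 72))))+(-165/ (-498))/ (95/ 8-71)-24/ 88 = -137047391538307367/ 1836149882295168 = -74.64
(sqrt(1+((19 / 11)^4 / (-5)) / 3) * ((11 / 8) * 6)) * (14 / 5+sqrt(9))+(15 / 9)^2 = 25 / 9+29 * sqrt(1339410) / 1100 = 33.29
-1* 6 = -6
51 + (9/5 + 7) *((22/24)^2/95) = 873431/17100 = 51.08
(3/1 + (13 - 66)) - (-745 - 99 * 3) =992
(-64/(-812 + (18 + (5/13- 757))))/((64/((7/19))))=91/383002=0.00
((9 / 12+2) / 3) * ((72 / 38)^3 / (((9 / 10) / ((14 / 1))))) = 665280 / 6859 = 96.99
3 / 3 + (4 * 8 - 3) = 30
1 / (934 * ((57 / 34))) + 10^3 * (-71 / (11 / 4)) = -7559795813 / 292809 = -25818.18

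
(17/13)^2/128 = 289/21632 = 0.01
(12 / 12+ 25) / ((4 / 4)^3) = 26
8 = 8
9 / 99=1 / 11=0.09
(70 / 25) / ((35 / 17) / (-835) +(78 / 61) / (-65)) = -2424506 / 19169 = -126.48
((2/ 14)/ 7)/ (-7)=-1/ 343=-0.00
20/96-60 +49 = -259/24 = -10.79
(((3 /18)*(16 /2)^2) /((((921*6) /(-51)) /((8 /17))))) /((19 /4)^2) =-2048 /997443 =-0.00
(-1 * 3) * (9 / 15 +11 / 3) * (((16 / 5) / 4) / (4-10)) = 128 / 75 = 1.71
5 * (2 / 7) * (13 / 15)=26 / 21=1.24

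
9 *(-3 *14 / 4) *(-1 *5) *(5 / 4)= 4725 / 8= 590.62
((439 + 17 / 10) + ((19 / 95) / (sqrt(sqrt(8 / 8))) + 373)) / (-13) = -8139 / 130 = -62.61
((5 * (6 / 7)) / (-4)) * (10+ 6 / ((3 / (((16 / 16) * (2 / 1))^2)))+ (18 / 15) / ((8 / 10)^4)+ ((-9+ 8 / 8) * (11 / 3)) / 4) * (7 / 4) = -26105 / 1024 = -25.49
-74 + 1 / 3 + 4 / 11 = -2419 / 33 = -73.30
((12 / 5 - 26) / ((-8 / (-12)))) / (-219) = 59 / 365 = 0.16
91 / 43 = 2.12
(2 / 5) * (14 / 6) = 0.93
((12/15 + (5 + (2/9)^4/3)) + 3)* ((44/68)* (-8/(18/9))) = -38109808/1673055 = -22.78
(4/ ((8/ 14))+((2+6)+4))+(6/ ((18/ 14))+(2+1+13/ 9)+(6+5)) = 352/ 9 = 39.11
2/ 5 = 0.40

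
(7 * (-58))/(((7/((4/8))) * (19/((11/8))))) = -319/152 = -2.10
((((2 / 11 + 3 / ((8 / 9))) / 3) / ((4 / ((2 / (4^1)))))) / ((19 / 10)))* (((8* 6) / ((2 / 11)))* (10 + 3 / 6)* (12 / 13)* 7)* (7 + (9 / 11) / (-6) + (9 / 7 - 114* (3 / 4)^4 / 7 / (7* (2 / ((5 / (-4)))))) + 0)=66929877675 / 5564416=12028.19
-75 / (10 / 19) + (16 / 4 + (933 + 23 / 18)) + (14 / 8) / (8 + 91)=35015 / 44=795.80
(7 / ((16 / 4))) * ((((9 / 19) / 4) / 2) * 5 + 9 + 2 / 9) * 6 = 91147 / 912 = 99.94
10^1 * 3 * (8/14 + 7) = 1590/7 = 227.14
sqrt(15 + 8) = 4.80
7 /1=7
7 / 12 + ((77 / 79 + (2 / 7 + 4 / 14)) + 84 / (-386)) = 2448571 / 1280748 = 1.91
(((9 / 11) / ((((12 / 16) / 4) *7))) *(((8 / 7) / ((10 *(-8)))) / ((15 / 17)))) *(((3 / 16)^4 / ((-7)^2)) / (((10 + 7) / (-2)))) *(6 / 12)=81 / 5408972800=0.00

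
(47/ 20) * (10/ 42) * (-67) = -3149/ 84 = -37.49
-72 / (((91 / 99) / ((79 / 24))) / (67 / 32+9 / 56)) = -11848815 / 20384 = -581.28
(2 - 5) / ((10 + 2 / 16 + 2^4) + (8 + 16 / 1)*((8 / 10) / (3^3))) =-1080 / 9661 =-0.11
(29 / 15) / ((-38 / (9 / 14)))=-87 / 2660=-0.03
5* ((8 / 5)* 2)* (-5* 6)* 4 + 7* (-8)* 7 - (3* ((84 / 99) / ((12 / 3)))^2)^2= -304652329 / 131769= -2312.02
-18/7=-2.57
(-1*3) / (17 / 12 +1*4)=-36 / 65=-0.55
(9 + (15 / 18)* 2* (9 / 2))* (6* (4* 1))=396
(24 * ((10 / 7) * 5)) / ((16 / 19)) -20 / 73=103885 / 511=203.30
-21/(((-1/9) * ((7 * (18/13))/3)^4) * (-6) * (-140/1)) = 28561/13829760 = 0.00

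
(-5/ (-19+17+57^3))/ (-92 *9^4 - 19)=5/ 111787028521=0.00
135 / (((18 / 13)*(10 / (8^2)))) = 624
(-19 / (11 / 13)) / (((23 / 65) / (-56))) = 3553.68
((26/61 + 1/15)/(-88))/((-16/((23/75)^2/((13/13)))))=21689/658800000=0.00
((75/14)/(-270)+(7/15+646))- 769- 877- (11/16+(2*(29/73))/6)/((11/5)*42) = -2696898371/2698080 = -999.56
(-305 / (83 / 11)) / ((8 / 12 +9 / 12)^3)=-5797440 / 407779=-14.22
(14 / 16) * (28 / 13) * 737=36113 / 26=1388.96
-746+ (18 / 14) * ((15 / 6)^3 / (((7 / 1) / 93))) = -187807 / 392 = -479.10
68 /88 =17 /22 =0.77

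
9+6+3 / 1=18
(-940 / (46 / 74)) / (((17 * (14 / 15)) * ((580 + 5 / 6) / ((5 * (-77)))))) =17216100 / 272527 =63.17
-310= -310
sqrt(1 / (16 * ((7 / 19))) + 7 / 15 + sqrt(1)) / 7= sqrt(288645) / 2940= 0.18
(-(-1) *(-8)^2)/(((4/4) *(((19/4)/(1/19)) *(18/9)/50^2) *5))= 64000/361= 177.29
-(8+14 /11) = -9.27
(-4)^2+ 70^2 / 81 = 6196 / 81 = 76.49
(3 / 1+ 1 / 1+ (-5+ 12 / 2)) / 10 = 1 / 2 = 0.50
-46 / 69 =-2 / 3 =-0.67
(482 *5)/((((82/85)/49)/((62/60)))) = 31116715/246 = 126490.71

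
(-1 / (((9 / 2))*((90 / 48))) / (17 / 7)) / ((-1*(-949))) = -112 / 2177955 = -0.00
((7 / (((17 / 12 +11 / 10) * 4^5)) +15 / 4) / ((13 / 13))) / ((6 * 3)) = 48355 / 231936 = 0.21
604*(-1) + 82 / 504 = -152167 / 252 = -603.84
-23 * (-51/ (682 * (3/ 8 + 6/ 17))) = 26588/ 11253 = 2.36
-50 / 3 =-16.67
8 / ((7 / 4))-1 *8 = -24 / 7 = -3.43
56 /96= 7 /12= 0.58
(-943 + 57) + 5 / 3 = -884.33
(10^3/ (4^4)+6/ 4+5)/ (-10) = -333/ 320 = -1.04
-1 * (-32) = 32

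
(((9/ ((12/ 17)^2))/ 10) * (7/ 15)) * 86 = 72.49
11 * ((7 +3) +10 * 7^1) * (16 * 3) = 42240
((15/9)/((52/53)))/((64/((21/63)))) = 265/29952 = 0.01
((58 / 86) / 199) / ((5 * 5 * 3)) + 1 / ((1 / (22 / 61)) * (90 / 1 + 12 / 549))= 21417448 / 5286300675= 0.00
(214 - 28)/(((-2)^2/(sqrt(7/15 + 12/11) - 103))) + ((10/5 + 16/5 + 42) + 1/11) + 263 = -492713/110 + 31 * sqrt(42405)/110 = -4421.18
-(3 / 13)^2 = -9 / 169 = -0.05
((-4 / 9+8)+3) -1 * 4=59 / 9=6.56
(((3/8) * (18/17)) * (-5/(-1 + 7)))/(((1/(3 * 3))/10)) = -2025/68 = -29.78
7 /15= 0.47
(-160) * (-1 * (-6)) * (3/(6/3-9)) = 2880/7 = 411.43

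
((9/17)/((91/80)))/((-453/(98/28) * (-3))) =40/33371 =0.00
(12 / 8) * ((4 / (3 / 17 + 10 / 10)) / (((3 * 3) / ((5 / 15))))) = 17 / 90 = 0.19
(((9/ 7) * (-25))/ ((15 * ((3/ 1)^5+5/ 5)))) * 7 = -15/ 244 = -0.06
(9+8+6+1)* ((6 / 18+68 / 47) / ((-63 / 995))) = -1997960 / 2961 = -674.76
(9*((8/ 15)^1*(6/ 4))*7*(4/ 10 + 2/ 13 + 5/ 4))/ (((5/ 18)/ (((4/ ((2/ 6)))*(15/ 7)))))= 2735208/ 325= 8416.02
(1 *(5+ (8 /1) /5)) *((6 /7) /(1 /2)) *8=3168 /35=90.51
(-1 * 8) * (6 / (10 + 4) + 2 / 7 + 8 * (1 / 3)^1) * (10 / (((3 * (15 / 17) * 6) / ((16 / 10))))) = -77248 / 2835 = -27.25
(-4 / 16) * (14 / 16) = -7 / 32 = -0.22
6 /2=3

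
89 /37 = 2.41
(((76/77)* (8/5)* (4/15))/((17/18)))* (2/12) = 2432/32725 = 0.07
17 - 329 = -312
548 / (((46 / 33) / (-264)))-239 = -2392585 / 23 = -104025.43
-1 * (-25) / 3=25 / 3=8.33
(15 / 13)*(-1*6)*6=-540 / 13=-41.54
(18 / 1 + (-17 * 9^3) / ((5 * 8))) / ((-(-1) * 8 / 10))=-364.78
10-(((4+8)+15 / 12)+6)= -37 / 4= -9.25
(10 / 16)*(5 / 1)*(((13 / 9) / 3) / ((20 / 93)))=2015 / 288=7.00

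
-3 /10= -0.30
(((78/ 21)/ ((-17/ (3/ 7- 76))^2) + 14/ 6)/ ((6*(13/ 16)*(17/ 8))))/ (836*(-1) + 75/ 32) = -46124005376/ 5259733437231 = -0.01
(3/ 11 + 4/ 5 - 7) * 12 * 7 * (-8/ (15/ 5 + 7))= 109536/ 275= 398.31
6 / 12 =1 / 2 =0.50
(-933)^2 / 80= 870489 / 80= 10881.11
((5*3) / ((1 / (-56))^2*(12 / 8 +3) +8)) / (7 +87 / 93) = 97216 / 411517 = 0.24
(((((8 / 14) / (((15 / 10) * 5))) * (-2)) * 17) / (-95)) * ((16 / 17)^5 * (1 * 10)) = 33554432 / 166624395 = 0.20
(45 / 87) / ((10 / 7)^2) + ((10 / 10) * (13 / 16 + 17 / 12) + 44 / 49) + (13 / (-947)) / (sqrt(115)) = 1152911 / 341040-13 * sqrt(115) / 108905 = 3.38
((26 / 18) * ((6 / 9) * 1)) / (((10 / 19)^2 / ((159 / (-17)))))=-248729 / 7650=-32.51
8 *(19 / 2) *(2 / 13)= 152 / 13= 11.69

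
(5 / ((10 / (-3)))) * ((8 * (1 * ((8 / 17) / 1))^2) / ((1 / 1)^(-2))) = -768 / 289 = -2.66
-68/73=-0.93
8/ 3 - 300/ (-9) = 36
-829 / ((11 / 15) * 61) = -12435 / 671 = -18.53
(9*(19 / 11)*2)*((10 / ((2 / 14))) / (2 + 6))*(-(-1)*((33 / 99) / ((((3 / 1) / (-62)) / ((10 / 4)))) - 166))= -1096585 / 22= -49844.77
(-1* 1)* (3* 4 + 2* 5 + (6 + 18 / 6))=-31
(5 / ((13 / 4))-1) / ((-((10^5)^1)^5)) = -7 / 130000000000000000000000000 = -0.00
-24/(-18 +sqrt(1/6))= 24*sqrt(6)/1943 +2592/1943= 1.36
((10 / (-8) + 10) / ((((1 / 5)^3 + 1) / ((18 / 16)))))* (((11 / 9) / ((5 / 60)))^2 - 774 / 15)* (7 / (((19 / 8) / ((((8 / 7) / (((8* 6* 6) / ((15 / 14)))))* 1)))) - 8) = -12754.30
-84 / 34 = -42 / 17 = -2.47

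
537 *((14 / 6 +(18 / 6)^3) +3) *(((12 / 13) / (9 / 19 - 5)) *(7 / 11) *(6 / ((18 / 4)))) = -18474232 / 6149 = -3004.43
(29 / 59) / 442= 29 / 26078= 0.00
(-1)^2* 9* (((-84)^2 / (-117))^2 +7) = 5542551 / 169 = 32796.16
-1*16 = -16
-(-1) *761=761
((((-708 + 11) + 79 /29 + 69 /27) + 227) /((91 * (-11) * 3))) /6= 60646 /2351349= 0.03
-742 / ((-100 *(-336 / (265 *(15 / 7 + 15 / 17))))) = -8427 / 476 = -17.70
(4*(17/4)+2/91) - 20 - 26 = -2637/91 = -28.98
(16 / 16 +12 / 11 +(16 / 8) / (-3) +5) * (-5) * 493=-522580 / 33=-15835.76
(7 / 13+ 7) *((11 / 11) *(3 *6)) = 1764 / 13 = 135.69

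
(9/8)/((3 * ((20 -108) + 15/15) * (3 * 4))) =-1/2784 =-0.00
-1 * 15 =-15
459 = 459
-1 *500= -500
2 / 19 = 0.11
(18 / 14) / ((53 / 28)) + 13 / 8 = 977 / 424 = 2.30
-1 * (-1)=1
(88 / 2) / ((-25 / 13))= -572 / 25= -22.88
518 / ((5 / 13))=6734 / 5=1346.80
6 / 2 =3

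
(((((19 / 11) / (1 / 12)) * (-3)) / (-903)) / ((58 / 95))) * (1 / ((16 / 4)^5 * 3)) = 1805 / 49161728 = 0.00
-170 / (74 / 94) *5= -39950 / 37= -1079.73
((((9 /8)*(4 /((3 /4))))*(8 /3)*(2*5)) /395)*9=288 /79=3.65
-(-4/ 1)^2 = -16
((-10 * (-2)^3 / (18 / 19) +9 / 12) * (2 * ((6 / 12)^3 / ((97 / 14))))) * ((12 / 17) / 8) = 0.27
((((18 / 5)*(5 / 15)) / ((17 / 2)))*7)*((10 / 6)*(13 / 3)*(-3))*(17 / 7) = -52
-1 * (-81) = 81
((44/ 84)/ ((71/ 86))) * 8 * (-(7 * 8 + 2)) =-438944/ 1491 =-294.40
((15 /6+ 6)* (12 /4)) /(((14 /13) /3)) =1989 /28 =71.04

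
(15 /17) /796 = 0.00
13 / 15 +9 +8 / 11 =1748 / 165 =10.59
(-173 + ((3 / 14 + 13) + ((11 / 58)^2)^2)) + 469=24494658079 / 79215472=309.22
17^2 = 289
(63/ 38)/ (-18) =-7/ 76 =-0.09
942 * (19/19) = 942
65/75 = 13/15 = 0.87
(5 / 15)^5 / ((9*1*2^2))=1 / 8748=0.00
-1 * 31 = -31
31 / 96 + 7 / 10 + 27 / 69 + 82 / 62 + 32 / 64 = 3.24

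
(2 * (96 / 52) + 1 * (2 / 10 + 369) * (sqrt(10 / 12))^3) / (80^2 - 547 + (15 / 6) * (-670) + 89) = 48 / 55471 + 923 * sqrt(30) / 76806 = 0.07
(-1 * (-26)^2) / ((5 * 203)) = -676 / 1015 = -0.67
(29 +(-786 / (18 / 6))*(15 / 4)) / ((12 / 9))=-5721 / 8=-715.12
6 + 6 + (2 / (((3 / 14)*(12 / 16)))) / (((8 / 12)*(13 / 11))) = 1084 / 39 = 27.79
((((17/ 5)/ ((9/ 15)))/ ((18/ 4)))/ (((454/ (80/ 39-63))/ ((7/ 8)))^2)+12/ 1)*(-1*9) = -3255099813905/ 30096233856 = -108.16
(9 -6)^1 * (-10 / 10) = -3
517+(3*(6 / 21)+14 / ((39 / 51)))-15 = 47426 / 91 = 521.16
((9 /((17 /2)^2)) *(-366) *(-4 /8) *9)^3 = 8635644.82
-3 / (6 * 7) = -1 / 14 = -0.07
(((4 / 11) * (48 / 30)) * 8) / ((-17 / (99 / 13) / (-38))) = 79.23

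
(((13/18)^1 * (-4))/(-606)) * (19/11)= 0.01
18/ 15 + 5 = 31/ 5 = 6.20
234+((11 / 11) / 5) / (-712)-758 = -1865441 / 3560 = -524.00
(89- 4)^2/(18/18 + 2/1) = 7225/3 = 2408.33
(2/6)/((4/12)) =1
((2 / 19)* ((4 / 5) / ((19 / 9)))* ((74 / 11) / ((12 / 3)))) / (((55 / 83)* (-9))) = -12284 / 1092025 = -0.01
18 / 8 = 9 / 4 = 2.25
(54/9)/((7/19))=114/7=16.29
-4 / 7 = -0.57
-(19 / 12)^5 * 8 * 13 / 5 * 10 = -32189287 / 15552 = -2069.78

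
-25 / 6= -4.17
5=5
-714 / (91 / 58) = -5916 / 13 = -455.08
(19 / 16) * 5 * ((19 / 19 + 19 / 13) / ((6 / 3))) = 95 / 13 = 7.31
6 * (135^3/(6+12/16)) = 2187000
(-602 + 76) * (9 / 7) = -4734 / 7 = -676.29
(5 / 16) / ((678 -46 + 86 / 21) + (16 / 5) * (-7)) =525 / 1031008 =0.00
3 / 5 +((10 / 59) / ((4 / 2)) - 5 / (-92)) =20059 / 27140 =0.74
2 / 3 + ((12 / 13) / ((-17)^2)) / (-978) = 1224776 / 1837173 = 0.67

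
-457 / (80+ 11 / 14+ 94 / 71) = -454258 / 81617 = -5.57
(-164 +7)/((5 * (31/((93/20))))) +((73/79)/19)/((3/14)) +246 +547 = 355069187/450300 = 788.52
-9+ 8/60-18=-403/15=-26.87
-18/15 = -6/5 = -1.20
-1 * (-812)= 812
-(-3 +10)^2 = -49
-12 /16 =-3 /4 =-0.75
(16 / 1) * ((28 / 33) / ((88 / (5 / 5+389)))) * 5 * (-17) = -618800 / 121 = -5114.05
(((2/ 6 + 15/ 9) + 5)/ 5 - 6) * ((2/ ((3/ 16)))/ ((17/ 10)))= -1472/ 51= -28.86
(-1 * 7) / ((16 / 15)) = -105 / 16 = -6.56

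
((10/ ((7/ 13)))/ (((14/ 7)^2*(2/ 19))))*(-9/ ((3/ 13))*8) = -96330/ 7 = -13761.43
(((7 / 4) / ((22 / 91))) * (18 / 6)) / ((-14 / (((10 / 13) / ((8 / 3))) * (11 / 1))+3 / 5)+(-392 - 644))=-28665 / 1372552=-0.02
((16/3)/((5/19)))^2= 92416/225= 410.74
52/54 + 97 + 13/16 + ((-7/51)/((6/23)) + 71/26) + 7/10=48538007/477360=101.68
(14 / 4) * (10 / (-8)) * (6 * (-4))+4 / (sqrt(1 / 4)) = 113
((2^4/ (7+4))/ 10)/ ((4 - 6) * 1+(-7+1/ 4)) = -32/ 1925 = -0.02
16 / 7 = 2.29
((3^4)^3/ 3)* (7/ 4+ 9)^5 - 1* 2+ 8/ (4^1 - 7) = 78126313942027/ 3072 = 25431742819.67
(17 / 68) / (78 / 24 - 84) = -1 / 323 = -0.00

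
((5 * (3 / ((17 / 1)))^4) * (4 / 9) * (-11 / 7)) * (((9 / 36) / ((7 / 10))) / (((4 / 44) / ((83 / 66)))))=-68475 / 4092529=-0.02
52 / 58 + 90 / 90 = 1.90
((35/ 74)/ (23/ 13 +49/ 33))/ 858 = 35/ 206608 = 0.00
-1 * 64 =-64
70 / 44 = 35 / 22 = 1.59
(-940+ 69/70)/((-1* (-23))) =-65731/1610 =-40.83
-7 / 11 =-0.64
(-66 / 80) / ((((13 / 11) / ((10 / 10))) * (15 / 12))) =-363 / 650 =-0.56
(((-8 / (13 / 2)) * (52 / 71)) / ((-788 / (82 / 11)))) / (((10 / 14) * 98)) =656 / 5384995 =0.00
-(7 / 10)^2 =-49 / 100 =-0.49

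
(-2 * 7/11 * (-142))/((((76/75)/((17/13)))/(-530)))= -123609.77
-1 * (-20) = 20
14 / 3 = 4.67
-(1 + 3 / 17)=-1.18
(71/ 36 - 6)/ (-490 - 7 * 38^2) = 145/ 381528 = 0.00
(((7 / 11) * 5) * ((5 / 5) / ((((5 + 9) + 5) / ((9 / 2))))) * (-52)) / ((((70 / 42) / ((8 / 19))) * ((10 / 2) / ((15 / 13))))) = -9072 / 3971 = -2.28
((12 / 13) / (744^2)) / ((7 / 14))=0.00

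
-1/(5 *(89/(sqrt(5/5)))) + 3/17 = 1318/7565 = 0.17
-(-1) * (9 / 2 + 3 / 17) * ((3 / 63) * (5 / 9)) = 265 / 2142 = 0.12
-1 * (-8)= 8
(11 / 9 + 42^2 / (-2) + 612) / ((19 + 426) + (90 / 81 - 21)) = -2419 / 3826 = -0.63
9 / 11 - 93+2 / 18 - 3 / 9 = -9148 / 99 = -92.40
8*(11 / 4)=22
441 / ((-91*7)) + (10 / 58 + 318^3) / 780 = 41226.78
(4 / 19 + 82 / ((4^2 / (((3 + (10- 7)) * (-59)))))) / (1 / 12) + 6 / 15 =-21768.07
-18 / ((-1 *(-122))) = -0.15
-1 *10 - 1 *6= -16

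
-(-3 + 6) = -3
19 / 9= 2.11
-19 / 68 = -0.28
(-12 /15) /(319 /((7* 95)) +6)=-532 /4309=-0.12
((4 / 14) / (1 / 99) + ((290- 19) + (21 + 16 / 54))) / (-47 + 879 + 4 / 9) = 30295 / 78666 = 0.39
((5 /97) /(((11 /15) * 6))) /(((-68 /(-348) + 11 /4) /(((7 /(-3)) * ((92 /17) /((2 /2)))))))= -37352 /743699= -0.05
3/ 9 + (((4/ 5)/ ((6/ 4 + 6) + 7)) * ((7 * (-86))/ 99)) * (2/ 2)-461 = -6617686/ 14355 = -461.00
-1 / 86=-0.01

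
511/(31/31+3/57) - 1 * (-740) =24509/20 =1225.45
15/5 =3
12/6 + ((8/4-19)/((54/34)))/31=1385/837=1.65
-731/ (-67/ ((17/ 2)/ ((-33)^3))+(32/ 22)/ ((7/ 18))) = -0.00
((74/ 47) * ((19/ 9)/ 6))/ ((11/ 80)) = 56240/ 13959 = 4.03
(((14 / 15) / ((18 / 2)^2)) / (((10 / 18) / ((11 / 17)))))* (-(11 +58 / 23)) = -47894 / 263925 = -0.18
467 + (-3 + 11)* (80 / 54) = 12929 / 27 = 478.85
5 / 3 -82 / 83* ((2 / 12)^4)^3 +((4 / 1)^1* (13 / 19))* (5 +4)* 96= 4061497441645813 / 1716392871936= 2366.30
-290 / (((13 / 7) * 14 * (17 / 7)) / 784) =-795760 / 221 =-3600.72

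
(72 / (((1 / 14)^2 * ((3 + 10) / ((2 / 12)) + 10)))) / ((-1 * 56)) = -63 / 22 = -2.86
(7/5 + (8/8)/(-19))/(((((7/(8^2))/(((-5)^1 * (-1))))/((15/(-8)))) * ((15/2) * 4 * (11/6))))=-3072/1463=-2.10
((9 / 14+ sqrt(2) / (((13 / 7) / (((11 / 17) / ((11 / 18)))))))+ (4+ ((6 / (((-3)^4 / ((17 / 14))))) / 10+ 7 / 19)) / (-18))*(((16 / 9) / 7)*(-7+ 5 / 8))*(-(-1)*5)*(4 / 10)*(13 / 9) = -8*sqrt(2) / 3 -57092477 / 30541455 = -5.64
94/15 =6.27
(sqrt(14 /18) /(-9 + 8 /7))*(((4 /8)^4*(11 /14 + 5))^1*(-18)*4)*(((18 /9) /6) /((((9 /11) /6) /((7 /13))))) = 189*sqrt(7) /130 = 3.85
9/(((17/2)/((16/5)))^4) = 9437184/52200625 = 0.18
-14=-14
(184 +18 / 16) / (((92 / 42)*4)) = 31101 / 1472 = 21.13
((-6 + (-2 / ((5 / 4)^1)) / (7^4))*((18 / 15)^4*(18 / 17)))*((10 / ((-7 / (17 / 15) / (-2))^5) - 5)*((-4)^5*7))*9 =-807641483242019291136 / 191409408203125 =-4219445.07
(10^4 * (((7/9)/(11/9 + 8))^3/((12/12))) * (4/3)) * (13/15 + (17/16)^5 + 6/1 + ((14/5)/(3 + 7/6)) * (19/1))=14154086159045/84313423872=167.87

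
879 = 879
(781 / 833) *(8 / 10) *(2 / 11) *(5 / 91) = 568 / 75803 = 0.01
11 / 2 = 5.50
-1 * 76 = -76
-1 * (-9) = 9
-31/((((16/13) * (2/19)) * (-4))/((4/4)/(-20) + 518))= 79318863/2560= 30983.93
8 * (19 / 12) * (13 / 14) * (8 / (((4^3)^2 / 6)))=247 / 1792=0.14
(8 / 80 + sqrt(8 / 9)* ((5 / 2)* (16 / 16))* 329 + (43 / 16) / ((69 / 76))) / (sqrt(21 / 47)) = sqrt(987)* (4223 + 756700* sqrt(2)) / 28980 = 1164.69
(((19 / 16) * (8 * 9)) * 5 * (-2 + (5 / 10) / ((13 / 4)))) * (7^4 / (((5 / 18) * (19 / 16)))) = -74680704 / 13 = -5744669.54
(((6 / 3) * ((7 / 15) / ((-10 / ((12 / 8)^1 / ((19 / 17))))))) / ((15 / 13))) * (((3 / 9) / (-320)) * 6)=1547 / 2280000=0.00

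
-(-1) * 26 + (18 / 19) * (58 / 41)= 21298 / 779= 27.34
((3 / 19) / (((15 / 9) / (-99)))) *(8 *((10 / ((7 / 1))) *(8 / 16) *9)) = -64152 / 133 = -482.35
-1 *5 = -5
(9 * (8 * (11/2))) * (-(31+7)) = -15048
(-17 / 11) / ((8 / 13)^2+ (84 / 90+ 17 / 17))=-43095 / 64471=-0.67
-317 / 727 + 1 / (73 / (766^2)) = 426548471 / 53071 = 8037.32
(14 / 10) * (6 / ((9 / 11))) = 154 / 15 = 10.27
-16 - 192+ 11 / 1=-197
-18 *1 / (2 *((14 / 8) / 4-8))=144 / 121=1.19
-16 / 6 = -8 / 3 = -2.67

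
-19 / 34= -0.56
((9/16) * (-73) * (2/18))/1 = -4.56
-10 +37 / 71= -9.48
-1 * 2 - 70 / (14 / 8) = -42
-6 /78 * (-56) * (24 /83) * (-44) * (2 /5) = -118272 /5395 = -21.92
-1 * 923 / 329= -923 / 329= -2.81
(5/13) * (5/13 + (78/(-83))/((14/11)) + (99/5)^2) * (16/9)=1183362448/4418505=267.82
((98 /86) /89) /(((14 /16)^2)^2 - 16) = -200704 /241617645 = -0.00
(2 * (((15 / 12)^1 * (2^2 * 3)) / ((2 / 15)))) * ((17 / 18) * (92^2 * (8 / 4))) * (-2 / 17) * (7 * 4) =-11849600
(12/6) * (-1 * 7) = -14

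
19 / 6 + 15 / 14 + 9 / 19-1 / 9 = 5507 / 1197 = 4.60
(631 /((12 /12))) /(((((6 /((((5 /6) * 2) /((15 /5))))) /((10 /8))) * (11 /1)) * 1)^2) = 394375 /5645376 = 0.07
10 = 10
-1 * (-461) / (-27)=-461 / 27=-17.07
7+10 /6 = 26 /3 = 8.67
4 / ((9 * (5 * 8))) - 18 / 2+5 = -359 / 90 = -3.99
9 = 9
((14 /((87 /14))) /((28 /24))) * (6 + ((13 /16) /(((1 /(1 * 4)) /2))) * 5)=2156 /29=74.34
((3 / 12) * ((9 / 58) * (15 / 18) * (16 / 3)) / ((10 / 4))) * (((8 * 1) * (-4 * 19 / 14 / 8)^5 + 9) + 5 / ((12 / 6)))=22263805 / 31193792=0.71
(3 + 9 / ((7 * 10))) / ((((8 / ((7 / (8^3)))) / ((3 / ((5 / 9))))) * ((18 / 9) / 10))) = 5913 / 40960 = 0.14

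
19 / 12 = 1.58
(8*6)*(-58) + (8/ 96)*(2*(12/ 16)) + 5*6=-22031/ 8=-2753.88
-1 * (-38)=38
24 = 24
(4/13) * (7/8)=7/26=0.27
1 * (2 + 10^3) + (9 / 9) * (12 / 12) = 1003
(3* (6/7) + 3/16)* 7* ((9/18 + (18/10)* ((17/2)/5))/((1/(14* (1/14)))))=27501/400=68.75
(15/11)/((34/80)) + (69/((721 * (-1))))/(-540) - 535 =-12905967799/24268860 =-531.79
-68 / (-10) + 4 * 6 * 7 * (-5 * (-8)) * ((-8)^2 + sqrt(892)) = 13440 * sqrt(223) + 2150434 / 5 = 630788.80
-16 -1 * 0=-16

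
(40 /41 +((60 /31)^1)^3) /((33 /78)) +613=8497347873 /13435741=632.44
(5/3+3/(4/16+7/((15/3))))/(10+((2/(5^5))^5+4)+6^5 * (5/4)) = 34272670745849609375/95731616020202636719806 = 0.00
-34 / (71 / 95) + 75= 2095 / 71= 29.51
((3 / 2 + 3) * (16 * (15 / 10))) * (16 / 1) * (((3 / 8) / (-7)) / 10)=-324 / 35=-9.26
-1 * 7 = -7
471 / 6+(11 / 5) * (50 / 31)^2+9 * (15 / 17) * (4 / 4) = 3011379 / 32674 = 92.16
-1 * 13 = -13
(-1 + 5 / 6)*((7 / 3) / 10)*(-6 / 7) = 1 / 30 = 0.03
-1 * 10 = -10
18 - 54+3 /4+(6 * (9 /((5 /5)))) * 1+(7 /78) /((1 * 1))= 2939 /156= 18.84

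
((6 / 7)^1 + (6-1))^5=115856201 / 16807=6893.33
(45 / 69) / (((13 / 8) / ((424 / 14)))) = 12.15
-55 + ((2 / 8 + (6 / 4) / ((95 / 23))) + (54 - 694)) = -263867 / 380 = -694.39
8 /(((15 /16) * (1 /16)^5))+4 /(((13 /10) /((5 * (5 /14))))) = 12213820748 /1365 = 8947854.03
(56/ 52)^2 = 196/ 169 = 1.16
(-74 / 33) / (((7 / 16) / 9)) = -3552 / 77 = -46.13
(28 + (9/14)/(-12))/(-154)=-1565/8624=-0.18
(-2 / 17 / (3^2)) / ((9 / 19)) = -38 / 1377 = -0.03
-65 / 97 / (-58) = 65 / 5626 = 0.01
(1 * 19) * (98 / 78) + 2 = 1009 / 39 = 25.87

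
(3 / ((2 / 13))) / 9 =13 / 6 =2.17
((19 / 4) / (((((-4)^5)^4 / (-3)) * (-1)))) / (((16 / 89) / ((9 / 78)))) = 15219 / 1829587348619264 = 0.00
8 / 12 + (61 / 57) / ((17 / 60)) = 4306 / 969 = 4.44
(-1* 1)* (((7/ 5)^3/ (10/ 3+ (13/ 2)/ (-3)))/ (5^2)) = -294/ 3125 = -0.09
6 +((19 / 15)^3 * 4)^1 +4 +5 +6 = 98311 / 3375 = 29.13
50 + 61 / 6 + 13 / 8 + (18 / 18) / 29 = 43031 / 696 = 61.83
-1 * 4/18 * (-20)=40/9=4.44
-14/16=-7/8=-0.88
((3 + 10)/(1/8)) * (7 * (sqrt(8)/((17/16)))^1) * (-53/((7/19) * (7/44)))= -147457024 * sqrt(2)/119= -1752401.04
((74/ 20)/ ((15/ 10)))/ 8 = 37/ 120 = 0.31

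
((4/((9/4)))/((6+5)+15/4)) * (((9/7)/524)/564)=4/7628523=0.00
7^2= 49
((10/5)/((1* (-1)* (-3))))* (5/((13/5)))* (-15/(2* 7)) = -125/91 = -1.37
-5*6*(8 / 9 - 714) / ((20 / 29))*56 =5211416 / 3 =1737138.67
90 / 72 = 1.25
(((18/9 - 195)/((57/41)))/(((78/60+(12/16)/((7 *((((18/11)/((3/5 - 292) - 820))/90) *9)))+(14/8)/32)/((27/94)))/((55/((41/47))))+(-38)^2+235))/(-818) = 0.00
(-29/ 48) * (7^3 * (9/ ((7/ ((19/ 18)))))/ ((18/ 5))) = -78.12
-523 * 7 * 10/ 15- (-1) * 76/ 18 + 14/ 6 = -21907/ 9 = -2434.11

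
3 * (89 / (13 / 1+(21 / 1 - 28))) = 89 / 2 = 44.50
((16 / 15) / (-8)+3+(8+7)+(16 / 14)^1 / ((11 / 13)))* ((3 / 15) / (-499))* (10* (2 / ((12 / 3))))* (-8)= 177568 / 576345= 0.31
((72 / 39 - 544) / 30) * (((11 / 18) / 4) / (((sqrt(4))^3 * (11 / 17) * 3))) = -14977 / 84240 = -0.18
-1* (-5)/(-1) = -5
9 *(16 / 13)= 144 / 13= 11.08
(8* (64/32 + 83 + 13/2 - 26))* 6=3144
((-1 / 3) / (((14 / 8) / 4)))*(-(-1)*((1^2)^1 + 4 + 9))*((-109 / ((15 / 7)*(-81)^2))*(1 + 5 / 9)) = 341824 / 2657205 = 0.13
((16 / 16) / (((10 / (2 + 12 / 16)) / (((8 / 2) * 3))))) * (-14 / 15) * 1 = -77 / 25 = -3.08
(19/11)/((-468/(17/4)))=-323/20592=-0.02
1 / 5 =0.20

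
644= 644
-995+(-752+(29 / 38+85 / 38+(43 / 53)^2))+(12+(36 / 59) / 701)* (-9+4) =-209508118353 / 116177431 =-1803.35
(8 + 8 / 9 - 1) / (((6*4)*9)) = 71 / 1944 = 0.04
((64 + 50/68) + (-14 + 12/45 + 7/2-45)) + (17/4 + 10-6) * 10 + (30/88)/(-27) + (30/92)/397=28273124741/307349460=91.99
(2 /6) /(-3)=-1 /9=-0.11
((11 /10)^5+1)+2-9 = -4.39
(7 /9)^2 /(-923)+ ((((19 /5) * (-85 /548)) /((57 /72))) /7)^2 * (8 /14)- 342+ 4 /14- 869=-582722191474000 /481306774221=-1210.71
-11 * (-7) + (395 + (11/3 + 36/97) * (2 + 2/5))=46724/97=481.69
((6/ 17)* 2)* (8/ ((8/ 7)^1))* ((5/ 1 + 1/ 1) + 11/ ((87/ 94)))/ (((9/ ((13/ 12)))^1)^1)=141596/ 13311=10.64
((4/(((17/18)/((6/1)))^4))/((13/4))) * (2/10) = 2176782336/5428865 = 400.96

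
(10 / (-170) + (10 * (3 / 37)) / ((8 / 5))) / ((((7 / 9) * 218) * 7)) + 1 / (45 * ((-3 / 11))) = -0.08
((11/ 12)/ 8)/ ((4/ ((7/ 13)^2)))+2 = 130331/ 64896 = 2.01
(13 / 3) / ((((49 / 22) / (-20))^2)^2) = 487252480000 / 17294403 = 28174.00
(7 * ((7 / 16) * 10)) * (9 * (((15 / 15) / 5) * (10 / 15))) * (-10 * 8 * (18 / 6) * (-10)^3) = 8820000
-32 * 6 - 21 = -213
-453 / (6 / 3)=-453 / 2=-226.50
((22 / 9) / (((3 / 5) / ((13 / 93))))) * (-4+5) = 1430 / 2511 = 0.57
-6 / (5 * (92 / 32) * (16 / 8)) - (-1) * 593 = 68171 / 115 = 592.79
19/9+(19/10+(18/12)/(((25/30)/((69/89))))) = 43307/8010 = 5.41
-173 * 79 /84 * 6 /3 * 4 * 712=-19461808 /21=-926752.76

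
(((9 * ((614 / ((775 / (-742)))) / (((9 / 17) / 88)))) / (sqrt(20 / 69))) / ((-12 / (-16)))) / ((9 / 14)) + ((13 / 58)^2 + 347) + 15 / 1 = 1217937 / 3364-19083670144 * sqrt(345) / 104625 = -3387580.04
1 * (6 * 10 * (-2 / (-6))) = 20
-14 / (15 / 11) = -154 / 15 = -10.27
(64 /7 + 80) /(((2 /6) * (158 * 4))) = 234 /553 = 0.42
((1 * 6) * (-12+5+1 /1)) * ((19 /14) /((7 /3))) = -1026 /49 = -20.94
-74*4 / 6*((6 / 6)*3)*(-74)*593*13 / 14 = 42214484 / 7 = 6030640.57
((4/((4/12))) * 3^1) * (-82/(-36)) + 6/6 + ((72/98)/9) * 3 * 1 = 4079/49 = 83.24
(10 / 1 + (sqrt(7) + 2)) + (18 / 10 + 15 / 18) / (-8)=sqrt(7) + 2801 / 240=14.32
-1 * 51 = -51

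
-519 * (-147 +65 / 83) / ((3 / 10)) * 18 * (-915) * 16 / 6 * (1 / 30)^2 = -1024569664 / 83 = -12344212.82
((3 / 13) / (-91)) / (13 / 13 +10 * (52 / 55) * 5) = -11 / 209391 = -0.00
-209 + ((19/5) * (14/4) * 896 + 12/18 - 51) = 174862/15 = 11657.47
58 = 58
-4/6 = -2/3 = -0.67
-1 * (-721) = 721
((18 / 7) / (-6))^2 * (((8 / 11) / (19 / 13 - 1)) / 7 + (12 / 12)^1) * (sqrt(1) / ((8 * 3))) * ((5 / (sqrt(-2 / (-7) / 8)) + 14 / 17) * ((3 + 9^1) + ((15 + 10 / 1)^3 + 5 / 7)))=7744578 / 64141 + 38722890 * sqrt(7) / 26411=3999.85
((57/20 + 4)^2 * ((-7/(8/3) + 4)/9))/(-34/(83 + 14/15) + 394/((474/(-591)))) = -0.01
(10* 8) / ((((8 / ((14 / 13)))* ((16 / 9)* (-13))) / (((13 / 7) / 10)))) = -0.09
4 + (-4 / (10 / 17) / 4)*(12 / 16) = 109 / 40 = 2.72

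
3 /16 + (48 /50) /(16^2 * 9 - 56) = 21123 /112400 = 0.19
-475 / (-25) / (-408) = -19 / 408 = -0.05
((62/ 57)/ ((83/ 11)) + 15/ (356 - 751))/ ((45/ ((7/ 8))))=0.00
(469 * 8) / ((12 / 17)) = 15946 / 3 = 5315.33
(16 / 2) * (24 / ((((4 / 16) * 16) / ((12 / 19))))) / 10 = 288 / 95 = 3.03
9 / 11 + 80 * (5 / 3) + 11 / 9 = 13402 / 99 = 135.37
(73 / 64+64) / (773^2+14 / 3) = 12507 / 114726464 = 0.00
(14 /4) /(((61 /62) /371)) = 80507 /61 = 1319.79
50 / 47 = 1.06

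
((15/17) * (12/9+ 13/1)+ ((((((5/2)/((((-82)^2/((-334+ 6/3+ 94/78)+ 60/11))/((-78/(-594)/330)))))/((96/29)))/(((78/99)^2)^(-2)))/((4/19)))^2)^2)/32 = 9974922878404474583689252308116882339762289122916964710129055433442497/25238874631869926387496327744283786131603838548868600828468113067474944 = 0.40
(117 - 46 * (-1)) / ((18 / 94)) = 851.22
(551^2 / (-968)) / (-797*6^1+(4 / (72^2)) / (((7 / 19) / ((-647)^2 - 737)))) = 24591681 / 306326504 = 0.08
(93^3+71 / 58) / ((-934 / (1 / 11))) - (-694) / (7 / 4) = 1327626753 / 4171244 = 318.28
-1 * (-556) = 556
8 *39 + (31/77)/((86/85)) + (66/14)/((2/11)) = 338.33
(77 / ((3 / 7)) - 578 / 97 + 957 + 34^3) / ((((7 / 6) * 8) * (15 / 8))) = 4706600 / 2037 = 2310.55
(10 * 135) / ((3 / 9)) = 4050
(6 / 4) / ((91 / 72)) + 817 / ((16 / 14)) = 521293 / 728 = 716.06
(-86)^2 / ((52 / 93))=171957 / 13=13227.46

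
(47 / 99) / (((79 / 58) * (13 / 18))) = 5452 / 11297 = 0.48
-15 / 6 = -5 / 2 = -2.50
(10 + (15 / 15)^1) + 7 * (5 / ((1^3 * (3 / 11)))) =418 / 3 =139.33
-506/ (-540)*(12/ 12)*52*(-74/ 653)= -486772/ 88155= -5.52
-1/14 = -0.07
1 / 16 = 0.06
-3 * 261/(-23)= 783/23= 34.04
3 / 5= 0.60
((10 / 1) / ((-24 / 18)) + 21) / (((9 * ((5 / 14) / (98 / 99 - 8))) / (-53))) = 257474 / 165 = 1560.45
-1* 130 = -130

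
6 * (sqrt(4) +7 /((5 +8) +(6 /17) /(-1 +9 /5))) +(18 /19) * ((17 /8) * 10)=612261 /17366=35.26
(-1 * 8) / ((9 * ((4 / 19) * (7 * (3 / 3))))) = -38 / 63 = -0.60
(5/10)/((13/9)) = 9/26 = 0.35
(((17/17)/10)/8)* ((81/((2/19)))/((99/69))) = 11799/1760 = 6.70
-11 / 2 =-5.50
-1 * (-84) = 84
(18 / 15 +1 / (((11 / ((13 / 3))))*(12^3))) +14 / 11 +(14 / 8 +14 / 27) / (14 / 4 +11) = 1976471 / 751680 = 2.63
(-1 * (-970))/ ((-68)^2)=485/ 2312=0.21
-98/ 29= -3.38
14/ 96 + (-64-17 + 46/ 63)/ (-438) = 72649/ 220752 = 0.33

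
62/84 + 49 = 2089/42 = 49.74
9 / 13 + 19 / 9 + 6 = 1030 / 117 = 8.80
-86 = -86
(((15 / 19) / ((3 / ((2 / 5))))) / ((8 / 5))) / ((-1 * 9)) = -5 / 684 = -0.01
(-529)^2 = 279841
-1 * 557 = -557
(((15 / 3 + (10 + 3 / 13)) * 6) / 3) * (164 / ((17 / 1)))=293.86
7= 7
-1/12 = -0.08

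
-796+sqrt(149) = -783.79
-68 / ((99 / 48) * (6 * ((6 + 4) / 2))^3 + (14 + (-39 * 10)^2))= -136 / 415603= -0.00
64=64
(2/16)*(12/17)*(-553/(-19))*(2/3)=553/323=1.71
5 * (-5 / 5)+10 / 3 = -5 / 3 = -1.67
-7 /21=-1 /3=-0.33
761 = 761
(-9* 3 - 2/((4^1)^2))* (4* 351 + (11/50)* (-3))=-15226239/400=-38065.60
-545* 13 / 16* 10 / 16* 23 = -814775 / 128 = -6365.43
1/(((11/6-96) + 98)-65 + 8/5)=-30/1787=-0.02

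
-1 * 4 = -4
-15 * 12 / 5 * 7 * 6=-1512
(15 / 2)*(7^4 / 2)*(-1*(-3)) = 108045 / 4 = 27011.25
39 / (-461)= -39 / 461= -0.08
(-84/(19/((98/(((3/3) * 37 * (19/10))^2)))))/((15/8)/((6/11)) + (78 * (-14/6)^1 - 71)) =4390400/12498051401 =0.00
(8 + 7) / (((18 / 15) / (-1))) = -25 / 2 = -12.50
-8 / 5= -1.60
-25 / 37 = -0.68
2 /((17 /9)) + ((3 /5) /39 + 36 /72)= 3479 /2210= 1.57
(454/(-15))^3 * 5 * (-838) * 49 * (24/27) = 30739559817344/6075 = 5060009846.48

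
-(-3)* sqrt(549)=9* sqrt(61)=70.29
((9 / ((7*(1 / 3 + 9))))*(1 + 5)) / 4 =81 / 392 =0.21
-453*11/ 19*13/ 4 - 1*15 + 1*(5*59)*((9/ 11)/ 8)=-1399773/ 1672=-837.18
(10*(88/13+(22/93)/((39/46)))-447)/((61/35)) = -47797015/221247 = -216.03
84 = 84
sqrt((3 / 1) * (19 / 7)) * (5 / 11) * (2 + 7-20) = -5 * sqrt(399) / 7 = -14.27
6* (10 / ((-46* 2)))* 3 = -45 / 23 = -1.96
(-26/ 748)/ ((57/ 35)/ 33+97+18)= -455/ 1505996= -0.00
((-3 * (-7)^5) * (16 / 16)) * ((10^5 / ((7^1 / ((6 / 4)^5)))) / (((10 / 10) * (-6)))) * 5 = -9116296875 / 2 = -4558148437.50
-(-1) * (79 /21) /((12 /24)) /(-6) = -79 /63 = -1.25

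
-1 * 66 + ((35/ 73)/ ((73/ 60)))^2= -1869873906/ 28398241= -65.84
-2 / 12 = -1 / 6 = -0.17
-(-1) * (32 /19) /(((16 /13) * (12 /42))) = 91 /19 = 4.79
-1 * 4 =-4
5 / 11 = 0.45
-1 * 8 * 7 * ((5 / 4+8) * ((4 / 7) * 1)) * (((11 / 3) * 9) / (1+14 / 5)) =-48840 / 19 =-2570.53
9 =9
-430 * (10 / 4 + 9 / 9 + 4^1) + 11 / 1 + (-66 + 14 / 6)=-9833 / 3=-3277.67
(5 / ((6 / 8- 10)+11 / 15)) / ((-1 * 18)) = 50 / 1533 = 0.03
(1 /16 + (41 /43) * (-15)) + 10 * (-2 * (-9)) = 114043 /688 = 165.76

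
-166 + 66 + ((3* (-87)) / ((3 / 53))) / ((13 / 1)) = -5911 / 13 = -454.69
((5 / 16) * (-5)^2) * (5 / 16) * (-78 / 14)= -24375 / 1792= -13.60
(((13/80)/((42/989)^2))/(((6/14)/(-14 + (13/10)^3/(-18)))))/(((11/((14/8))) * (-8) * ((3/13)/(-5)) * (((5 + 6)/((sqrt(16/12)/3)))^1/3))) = -42019386628453 * sqrt(3)/541956096000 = -134.29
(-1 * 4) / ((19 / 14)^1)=-56 / 19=-2.95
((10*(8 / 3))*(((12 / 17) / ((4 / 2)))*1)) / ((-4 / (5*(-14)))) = 2800 / 17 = 164.71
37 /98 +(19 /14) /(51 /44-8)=755 /4214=0.18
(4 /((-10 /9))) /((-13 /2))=36 /65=0.55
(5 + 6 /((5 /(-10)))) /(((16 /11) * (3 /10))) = -385 /24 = -16.04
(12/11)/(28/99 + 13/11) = 108/145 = 0.74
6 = 6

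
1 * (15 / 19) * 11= 165 / 19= 8.68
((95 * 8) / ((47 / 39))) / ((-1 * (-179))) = 29640 / 8413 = 3.52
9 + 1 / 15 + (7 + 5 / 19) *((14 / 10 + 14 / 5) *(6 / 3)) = 19972 / 285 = 70.08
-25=-25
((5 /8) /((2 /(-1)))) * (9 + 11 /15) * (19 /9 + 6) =-24.67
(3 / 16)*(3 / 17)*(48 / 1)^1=27 / 17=1.59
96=96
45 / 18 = 5 / 2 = 2.50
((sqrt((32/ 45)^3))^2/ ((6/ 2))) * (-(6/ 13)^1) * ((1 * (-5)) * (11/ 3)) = 720896/ 710775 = 1.01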